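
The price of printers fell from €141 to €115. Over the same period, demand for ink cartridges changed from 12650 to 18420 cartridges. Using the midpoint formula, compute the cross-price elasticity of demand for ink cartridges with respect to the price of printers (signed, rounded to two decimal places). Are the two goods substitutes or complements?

%ΔQ_{ink cartridges} = (18420 − 12650)/avg = 5770/15535 = 0.371419…
%ΔP_{printers} = (115 − 141)/avg = -26/128 = -0.203125
E_cross = (5770/15535) / (-26/128) = -1.8285…
E_cross < 0 ⇒ the goods are complements.

-1.83; complements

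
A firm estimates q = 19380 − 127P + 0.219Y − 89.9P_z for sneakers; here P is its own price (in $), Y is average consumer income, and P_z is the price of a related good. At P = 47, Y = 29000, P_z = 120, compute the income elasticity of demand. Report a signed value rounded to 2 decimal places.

At the given values, q = 19380 − 127(47) + 0.219(29000) − 89.9(120) = 8974.
∂q/∂Y = 0.219.
E = (0.219) × (29000/8974) = 0.7077…

0.71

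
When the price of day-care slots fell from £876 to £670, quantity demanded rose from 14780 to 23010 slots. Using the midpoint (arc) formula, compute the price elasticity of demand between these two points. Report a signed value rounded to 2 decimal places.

-1.63

%ΔQ = (23010 − 14780) / [(14780 + 23010)/2] = 8230/18895 = 0.435564…
%ΔP = (670 − 876) / [(876 + 670)/2] = -206/773 = -0.266494…
Arc Ed = %ΔQ / %ΔP = (8230/18895) / (-206/773) = -1.6344…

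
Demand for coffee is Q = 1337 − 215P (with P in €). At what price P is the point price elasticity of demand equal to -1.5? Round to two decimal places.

Ed = −215P/(1337 − 215P). Set this equal to -1.5:
215P = 1.5·(1337 − 215P) ⇒ 215P(1 + 1.5) = 1.5·1337
P = 1.5·1337 / (215·2.5) = 3.7311…

3.73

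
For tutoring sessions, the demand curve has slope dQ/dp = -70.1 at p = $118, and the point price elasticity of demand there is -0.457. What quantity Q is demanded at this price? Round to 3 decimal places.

Ed = (dQ/dp)·(p/Q) ⇒ Q = (dQ/dp)·p/Ed = (-70.1)·118/(-0.457) = 18100.21881…

18100.219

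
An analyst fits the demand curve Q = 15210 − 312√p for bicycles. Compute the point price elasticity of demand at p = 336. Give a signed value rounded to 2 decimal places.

-0.30

dQ/dp = −312/(2√p) = -8.5105. At p = 336, Q = 9490.95.
Ed = (dQ/dp)·(p/Q) = (-8.5105) × (336/9490.95) = -0.3012…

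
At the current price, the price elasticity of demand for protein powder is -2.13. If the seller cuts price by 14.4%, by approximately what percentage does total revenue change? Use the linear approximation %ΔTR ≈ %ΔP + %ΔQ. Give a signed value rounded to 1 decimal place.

%ΔQ ≈ Ed × %ΔP = (-2.13) × (-14.4%) = +30.6720%
%ΔTR ≈ %ΔP + %ΔQ = (-14.4%) + (+30.6720%) = +16.2720%

+16.3%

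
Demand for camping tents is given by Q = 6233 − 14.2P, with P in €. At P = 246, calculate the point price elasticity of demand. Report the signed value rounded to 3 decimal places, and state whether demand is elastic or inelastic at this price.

-1.275; elastic

dQ/dP = −14.2. At P = 246, Q = 6233 − 14.2(246) = 2739.8.
Ed = (dQ/dP)·(P/Q) = −14.2 × (246/2739.8) = -1.27498…
|Ed| = 1.275 > 1, so demand is elastic.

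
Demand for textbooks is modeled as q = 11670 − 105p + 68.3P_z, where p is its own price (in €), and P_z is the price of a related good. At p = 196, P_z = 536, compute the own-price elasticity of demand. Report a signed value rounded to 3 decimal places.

-0.743

At the given values, q = 11670 − 105(196) + 68.3(536) = 27698.8.
∂q/∂p = −105.
E = (-105) × (196/27698.8) = -0.74299…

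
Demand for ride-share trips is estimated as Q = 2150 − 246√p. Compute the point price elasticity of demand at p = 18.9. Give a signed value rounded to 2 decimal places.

-0.49

dQ/dp = −246/(2√p) = -28.2927. At p = 18.9, Q = 1080.54.
Ed = (dQ/dp)·(p/Q) = (-28.2927) × (18.9/1080.54) = -0.4948…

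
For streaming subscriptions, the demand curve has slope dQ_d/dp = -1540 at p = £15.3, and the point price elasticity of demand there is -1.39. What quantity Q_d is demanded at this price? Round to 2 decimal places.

Ed = (dQ_d/dp)·(p/Q_d) ⇒ Q_d = (dQ_d/dp)·p/Ed = (-1540)·15.3/(-1.39) = 16951.0791…

16951.08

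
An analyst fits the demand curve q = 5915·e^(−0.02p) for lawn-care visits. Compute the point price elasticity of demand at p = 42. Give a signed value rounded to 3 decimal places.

dq/dp = −0.02·q = -51.0714. At p = 42, q = 2553.57.
Ed = (dq/dp)·(p/q) = (-51.0714) × (42/2553.57) = -0.84

-0.840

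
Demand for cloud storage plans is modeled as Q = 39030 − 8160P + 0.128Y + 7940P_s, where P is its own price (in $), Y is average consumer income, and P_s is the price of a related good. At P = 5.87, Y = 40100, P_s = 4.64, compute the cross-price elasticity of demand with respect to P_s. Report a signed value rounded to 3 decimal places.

At the given values, Q = 39030 − 8160(5.87) + 0.128(40100) + 7940(4.64) = 33105.2.
∂Q/∂P_s = 7940.
E = (7940) × (4.64/33105.2) = 1.11286…

1.113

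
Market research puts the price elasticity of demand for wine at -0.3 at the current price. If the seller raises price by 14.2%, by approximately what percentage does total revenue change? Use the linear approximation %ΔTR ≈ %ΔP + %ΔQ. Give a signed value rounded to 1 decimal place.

+9.9%

%ΔQ ≈ Ed × %ΔP = (-0.3) × (+14.2%) = -4.2600%
%ΔTR ≈ %ΔP + %ΔQ = (+14.2%) + (-4.2600%) = +9.9400%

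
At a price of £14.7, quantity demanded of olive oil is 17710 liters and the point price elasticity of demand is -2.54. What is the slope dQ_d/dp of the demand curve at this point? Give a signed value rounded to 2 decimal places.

Ed = (dQ_d/dp)·(p/Q_d) ⇒ dQ_d/dp = Ed·Q_d/p = (-2.54)·17710/14.7 = -3060.0952…

-3060.10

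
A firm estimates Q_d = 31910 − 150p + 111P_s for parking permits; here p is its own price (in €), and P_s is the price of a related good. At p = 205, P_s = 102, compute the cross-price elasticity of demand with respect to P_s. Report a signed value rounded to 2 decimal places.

At the given values, Q_d = 31910 − 150(205) + 111(102) = 12482.
∂Q_d/∂P_s = 111.
E = (111) × (102/12482) = 0.9070…

0.91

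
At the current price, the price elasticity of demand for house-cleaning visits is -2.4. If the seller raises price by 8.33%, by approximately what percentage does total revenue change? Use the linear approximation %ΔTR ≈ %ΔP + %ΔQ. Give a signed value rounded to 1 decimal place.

-11.7%

%ΔQ ≈ Ed × %ΔP = (-2.4) × (+8.33%) = -19.9920%
%ΔTR ≈ %ΔP + %ΔQ = (+8.33%) + (-19.9920%) = -11.6620%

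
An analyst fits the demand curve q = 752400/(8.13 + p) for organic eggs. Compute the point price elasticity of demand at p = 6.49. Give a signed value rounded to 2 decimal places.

-0.44

dq/dp = −752400/(8.13 + p)² = -3520.09. At p = 6.49, q = 51463.7.
Ed = (dq/dp)·(p/q) = (-3520.09) × (6.49/51463.7) = -0.4439…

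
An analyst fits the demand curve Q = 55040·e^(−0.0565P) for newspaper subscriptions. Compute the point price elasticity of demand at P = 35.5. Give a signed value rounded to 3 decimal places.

-2.006

dQ/dP = −0.0565·Q = -418.447. At P = 35.5, Q = 7406.15.
Ed = (dQ/dP)·(P/Q) = (-418.447) × (35.5/7406.15) = -2.00575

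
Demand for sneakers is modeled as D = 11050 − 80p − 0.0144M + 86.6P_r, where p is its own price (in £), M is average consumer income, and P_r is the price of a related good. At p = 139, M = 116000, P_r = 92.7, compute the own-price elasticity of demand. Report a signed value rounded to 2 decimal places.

-1.77

At the given values, D = 11050 − 80(139) − 0.0144(116000) + 86.6(92.7) = 6287.42.
∂D/∂p = −80.
E = (-80) × (139/6287.42) = -1.7686…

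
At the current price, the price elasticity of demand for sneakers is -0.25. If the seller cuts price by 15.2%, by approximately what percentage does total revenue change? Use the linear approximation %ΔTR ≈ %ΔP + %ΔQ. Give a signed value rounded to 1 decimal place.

%ΔQ ≈ Ed × %ΔP = (-0.25) × (-15.2%) = +3.8000%
%ΔTR ≈ %ΔP + %ΔQ = (-15.2%) + (+3.8000%) = -11.4000%

-11.4%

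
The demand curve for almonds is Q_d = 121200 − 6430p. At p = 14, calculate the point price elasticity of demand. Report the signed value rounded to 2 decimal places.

-2.89

dQ_d/dp = −6430. At p = 14, Q_d = 121200 − 6430(14) = 31180.
Ed = (dQ_d/dp)·(p/Q_d) = −6430 × (14/31180) = -2.8871…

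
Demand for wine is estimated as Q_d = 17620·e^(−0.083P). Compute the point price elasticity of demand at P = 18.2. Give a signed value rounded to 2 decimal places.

dQ_d/dP = −0.083·Q_d = -322.878. At P = 18.2, Q_d = 3890.1.
Ed = (dQ_d/dP)·(P/Q_d) = (-322.878) × (18.2/3890.1) = -1.5106

-1.51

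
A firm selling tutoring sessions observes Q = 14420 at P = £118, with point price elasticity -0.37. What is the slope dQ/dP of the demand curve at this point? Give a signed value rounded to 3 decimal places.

-45.215

Ed = (dQ/dP)·(P/Q) ⇒ dQ/dP = Ed·Q/P = (-0.37)·14420/118 = -45.21525…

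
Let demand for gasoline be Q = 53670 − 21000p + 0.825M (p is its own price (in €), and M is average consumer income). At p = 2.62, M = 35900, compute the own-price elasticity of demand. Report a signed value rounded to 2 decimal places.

At the given values, Q = 53670 − 21000(2.62) + 0.825(35900) = 28267.5.
∂Q/∂p = −21000.
E = (-21000) × (2.62/28267.5) = -1.9464…

-1.95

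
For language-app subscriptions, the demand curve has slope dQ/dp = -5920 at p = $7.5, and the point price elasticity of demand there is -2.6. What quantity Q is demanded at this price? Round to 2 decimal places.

17076.92

Ed = (dQ/dp)·(p/Q) ⇒ Q = (dQ/dp)·p/Ed = (-5920)·7.5/(-2.6) = 17076.9230…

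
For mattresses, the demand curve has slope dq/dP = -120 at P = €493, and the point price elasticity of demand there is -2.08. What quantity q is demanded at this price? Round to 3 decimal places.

Ed = (dq/dP)·(P/q) ⇒ q = (dq/dP)·P/Ed = (-120)·493/(-2.08) = 28442.30769…

28442.308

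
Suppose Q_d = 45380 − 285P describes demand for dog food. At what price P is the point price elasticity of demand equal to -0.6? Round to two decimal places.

59.71

Ed = −285P/(45380 − 285P). Set this equal to -0.6:
285P = 0.6·(45380 − 285P) ⇒ 285P(1 + 0.6) = 0.6·45380
P = 0.6·45380 / (285·1.6) = 59.7105…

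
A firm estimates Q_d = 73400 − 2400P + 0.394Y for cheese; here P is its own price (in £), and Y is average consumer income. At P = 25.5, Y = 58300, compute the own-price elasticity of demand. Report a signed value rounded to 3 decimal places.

At the given values, Q_d = 73400 − 2400(25.5) + 0.394(58300) = 35170.2.
∂Q_d/∂P = −2400.
E = (-2400) × (25.5/35170.2) = -1.74010…

-1.740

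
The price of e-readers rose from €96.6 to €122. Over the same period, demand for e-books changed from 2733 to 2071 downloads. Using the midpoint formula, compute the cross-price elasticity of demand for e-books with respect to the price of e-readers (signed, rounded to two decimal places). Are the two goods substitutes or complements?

-1.19; complements

%ΔQ_{e-books} = (2071 − 2733)/avg = -662/2402 = -0.275603…
%ΔP_{e-readers} = (122 − 96.6)/avg = 25.4/109.3 = 0.232387…
E_cross = (-662/2402) / (25.4/109.3) = -1.1859…
E_cross < 0 ⇒ the goods are complements.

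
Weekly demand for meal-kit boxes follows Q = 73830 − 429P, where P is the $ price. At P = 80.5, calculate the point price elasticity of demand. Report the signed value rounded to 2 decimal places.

-0.88

dQ/dP = −429. At P = 80.5, Q = 73830 − 429(80.5) = 39295.5.
Ed = (dQ/dP)·(P/Q) = −429 × (80.5/39295.5) = -0.8788…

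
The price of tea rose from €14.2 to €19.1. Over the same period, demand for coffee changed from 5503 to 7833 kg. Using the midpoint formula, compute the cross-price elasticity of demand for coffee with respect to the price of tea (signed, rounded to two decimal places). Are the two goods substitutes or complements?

1.19; substitutes

%ΔQ_{coffee} = (7833 − 5503)/avg = 2330/6668 = 0.349430…
%ΔP_{tea} = (19.1 − 14.2)/avg = 4.9/16.65 = 0.294294…
E_cross = (2330/6668) / (4.9/16.65) = 1.1873…
E_cross > 0 ⇒ the goods are substitutes.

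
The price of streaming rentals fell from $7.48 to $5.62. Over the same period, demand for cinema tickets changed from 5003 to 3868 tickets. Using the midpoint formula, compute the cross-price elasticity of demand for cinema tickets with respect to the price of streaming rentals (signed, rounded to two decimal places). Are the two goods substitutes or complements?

0.90; substitutes

%ΔQ_{cinema tickets} = (3868 − 5003)/avg = -1135/4435.5 = -0.255889…
%ΔP_{streaming rentals} = (5.62 − 7.48)/avg = -1.86/6.55 = -0.283969…
E_cross = (-1135/4435.5) / (-1.86/6.55) = 0.9011…
E_cross > 0 ⇒ the goods are substitutes.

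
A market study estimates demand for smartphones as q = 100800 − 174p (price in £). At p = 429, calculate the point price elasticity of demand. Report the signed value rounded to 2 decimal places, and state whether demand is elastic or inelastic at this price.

-2.85; elastic

dq/dp = −174. At p = 429, q = 100800 − 174(429) = 26154.
Ed = (dq/dp)·(p/q) = −174 × (429/26154) = -2.8540…
|Ed| = 2.85 > 1, so demand is elastic.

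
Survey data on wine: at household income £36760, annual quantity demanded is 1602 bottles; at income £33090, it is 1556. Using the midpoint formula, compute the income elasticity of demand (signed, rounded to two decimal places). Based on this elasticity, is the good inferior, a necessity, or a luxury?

%ΔQ = (1556 − 1602)/[( 1602 + 1556)/2] = -46/1579 = -0.029132…
%ΔIncome = (33090 − 36760)/[( 36760 + 33090)/2] = -3670/34925 = -0.105082…
E_income = (-46/1579) / (-3670/34925) = 0.2772…
0 < E_income < 1 ⇒ normal good, necessity.

0.28; necessity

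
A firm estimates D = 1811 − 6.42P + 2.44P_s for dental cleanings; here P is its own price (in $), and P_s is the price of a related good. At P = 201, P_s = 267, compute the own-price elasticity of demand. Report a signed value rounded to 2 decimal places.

-1.10

At the given values, D = 1811 − 6.42(201) + 2.44(267) = 1172.06.
∂D/∂P = −6.42.
E = (-6.42) × (201/1172.06) = -1.1009…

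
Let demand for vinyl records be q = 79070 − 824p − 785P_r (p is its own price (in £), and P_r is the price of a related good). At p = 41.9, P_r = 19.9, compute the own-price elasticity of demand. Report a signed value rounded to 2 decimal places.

-1.19

At the given values, q = 79070 − 824(41.9) − 785(19.9) = 28922.9.
∂q/∂p = −824.
E = (-824) × (41.9/28922.9) = -1.1937…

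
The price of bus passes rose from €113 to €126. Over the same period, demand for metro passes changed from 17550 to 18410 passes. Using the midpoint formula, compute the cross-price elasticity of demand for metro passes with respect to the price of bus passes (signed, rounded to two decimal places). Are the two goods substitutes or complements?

0.44; substitutes

%ΔQ_{metro passes} = (18410 − 17550)/avg = 860/17980 = 0.047830…
%ΔP_{bus passes} = (126 − 113)/avg = 13/119.5 = 0.108786…
E_cross = (860/17980) / (13/119.5) = 0.4396…
E_cross > 0 ⇒ the goods are substitutes.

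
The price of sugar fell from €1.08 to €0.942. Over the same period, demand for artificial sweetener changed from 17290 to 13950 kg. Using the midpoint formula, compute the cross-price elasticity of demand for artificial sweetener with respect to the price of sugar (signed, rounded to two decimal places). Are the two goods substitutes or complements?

1.57; substitutes

%ΔQ_{artificial sweetener} = (13950 − 17290)/avg = -3340/15620 = -0.213828…
%ΔP_{sugar} = (0.942 − 1.08)/avg = -0.138/1.011 = -0.136498…
E_cross = (-3340/15620) / (-0.138/1.011) = 1.5665…
E_cross > 0 ⇒ the goods are substitutes.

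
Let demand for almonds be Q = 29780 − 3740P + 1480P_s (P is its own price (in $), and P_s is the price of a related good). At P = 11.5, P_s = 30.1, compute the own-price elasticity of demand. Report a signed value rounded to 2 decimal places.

-1.37

At the given values, Q = 29780 − 3740(11.5) + 1480(30.1) = 31318.
∂Q/∂P = −3740.
E = (-3740) × (11.5/31318) = -1.3733…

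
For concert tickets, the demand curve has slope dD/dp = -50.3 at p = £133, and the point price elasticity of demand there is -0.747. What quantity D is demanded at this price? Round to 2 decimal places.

8955.69

Ed = (dD/dp)·(p/D) ⇒ D = (dD/dp)·p/Ed = (-50.3)·133/(-0.747) = 8955.6894…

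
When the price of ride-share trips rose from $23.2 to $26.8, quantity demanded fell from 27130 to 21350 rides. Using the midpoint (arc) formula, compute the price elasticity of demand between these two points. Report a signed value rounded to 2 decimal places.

%ΔQ = (21350 − 27130) / [(27130 + 21350)/2] = -5780/24240 = -0.238448…
%ΔP = (26.8 − 23.2) / [(23.2 + 26.8)/2] = 3.6/25 = 0.144
Arc Ed = %ΔQ / %ΔP = (-5780/24240) / (3.6/25) = -1.6558…

-1.66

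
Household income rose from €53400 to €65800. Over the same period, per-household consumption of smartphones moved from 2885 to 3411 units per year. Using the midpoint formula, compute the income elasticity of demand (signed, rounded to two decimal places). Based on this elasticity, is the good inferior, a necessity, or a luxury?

%ΔQ = (3411 − 2885)/[( 2885 + 3411)/2] = 526/3148 = 0.167090…
%ΔIncome = (65800 − 53400)/[( 53400 + 65800)/2] = 12400/59600 = 0.208053…
E_income = (526/3148) / (12400/59600) = 0.8031…
0 < E_income < 1 ⇒ normal good, necessity.

0.80; necessity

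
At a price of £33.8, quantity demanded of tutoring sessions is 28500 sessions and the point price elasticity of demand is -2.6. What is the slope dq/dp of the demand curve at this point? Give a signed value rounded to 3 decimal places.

Ed = (dq/dp)·(p/q) ⇒ dq/dp = Ed·q/p = (-2.6)·28500/33.8 = -2192.30769…

-2192.308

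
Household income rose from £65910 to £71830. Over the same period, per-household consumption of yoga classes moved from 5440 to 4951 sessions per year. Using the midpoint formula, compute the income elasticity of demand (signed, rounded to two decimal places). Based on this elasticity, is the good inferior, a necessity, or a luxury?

-1.09; inferior

%ΔQ = (4951 − 5440)/[( 5440 + 4951)/2] = -489/5195.5 = -0.094119…
%ΔIncome = (71830 − 65910)/[( 65910 + 71830)/2] = 5920/68870 = 0.085959…
E_income = (-489/5195.5) / (5920/68870) = -1.0949…
E_income < 0 ⇒ inferior good.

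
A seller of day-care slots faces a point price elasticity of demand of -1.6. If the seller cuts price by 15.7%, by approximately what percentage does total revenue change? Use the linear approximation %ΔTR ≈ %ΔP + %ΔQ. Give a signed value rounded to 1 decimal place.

+9.4%

%ΔQ ≈ Ed × %ΔP = (-1.6) × (-15.7%) = +25.1200%
%ΔTR ≈ %ΔP + %ΔQ = (-15.7%) + (+25.1200%) = +9.4200%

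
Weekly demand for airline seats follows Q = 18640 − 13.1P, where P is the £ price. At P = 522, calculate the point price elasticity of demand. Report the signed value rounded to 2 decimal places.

-0.58

dQ/dP = −13.1. At P = 522, Q = 18640 − 13.1(522) = 11801.8.
Ed = (dQ/dP)·(P/Q) = −13.1 × (522/11801.8) = -0.5794…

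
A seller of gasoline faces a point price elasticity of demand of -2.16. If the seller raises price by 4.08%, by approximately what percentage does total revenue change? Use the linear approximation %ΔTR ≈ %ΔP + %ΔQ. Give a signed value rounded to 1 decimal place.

-4.7%

%ΔQ ≈ Ed × %ΔP = (-2.16) × (+4.08%) = -8.8128%
%ΔTR ≈ %ΔP + %ΔQ = (+4.08%) + (-8.8128%) = -4.7328%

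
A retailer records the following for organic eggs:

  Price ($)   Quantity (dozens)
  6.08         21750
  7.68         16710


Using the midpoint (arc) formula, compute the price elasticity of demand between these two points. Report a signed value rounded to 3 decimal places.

-1.127

%ΔQ = (16710 − 21750) / [(21750 + 16710)/2] = -5040/19230 = -0.262090…
%ΔP = (7.68 − 6.08) / [(6.08 + 7.68)/2] = 1.6/6.88 = 0.232558…
Arc Ed = %ΔQ / %ΔP = (-5040/19230) / (1.6/6.88) = -1.12698…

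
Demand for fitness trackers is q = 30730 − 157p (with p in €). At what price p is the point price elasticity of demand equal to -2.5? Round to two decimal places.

Ed = −157p/(30730 − 157p). Set this equal to -2.5:
157p = 2.5·(30730 − 157p) ⇒ 157p(1 + 2.5) = 2.5·30730
p = 2.5·30730 / (157·3.5) = 139.8089…

139.81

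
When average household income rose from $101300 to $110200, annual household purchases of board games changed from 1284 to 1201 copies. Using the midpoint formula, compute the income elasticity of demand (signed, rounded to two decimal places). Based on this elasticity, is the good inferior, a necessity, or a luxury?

%ΔQ = (1201 − 1284)/[( 1284 + 1201)/2] = -83/1242.5 = -0.066800…
%ΔIncome = (110200 − 101300)/[( 101300 + 110200)/2] = 8900/105750 = 0.084160…
E_income = (-83/1242.5) / (8900/105750) = -0.7937…
E_income < 0 ⇒ inferior good.

-0.79; inferior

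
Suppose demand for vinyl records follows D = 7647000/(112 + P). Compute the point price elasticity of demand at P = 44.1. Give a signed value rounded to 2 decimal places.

-0.28

dD/dP = −7647000/(112 + P)² = -313.823. At P = 44.1, D = 48987.8.
Ed = (dD/dP)·(P/D) = (-313.823) × (44.1/48987.8) = -0.2825…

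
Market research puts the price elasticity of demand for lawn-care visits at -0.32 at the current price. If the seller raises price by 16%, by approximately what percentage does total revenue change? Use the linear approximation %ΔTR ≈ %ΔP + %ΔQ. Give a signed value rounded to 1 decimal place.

%ΔQ ≈ Ed × %ΔP = (-0.32) × (+16%) = -5.1200%
%ΔTR ≈ %ΔP + %ΔQ = (+16%) + (-5.1200%) = +10.8800%

+10.9%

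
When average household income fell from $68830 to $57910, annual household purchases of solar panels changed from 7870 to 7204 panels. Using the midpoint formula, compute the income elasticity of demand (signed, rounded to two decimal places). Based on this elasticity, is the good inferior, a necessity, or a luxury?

%ΔQ = (7204 − 7870)/[( 7870 + 7204)/2] = -666/7537 = -0.088364…
%ΔIncome = (57910 − 68830)/[( 68830 + 57910)/2] = -10920/63370 = -0.172321…
E_income = (-666/7537) / (-10920/63370) = 0.5127…
0 < E_income < 1 ⇒ normal good, necessity.

0.51; necessity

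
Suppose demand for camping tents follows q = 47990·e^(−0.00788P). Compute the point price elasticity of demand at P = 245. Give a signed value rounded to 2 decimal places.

-1.93

dq/dP = −0.00788·q = -54.8565. At P = 245, q = 6961.48.
Ed = (dq/dP)·(P/q) = (-54.8565) × (245/6961.48) = -1.9306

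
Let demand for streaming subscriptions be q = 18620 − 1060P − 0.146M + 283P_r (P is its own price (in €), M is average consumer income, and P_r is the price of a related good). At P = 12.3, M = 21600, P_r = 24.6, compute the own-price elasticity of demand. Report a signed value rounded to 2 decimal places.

-1.39

At the given values, q = 18620 − 1060(12.3) − 0.146(21600) + 283(24.6) = 9390.2.
∂q/∂P = −1060.
E = (-1060) × (12.3/9390.2) = -1.3884…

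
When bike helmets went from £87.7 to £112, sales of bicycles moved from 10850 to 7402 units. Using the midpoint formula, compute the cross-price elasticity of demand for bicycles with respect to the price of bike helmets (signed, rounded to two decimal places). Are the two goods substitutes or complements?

-1.55; complements

%ΔQ_{bicycles} = (7402 − 10850)/avg = -3448/9126 = -0.377821…
%ΔP_{bike helmets} = (112 − 87.7)/avg = 24.3/99.85 = 0.243365…
E_cross = (-3448/9126) / (24.3/99.85) = -1.5524…
E_cross < 0 ⇒ the goods are complements.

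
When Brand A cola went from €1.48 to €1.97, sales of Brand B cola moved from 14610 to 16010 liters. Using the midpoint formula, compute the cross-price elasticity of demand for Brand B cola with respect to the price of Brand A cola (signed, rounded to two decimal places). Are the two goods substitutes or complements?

%ΔQ_{Brand B cola} = (16010 − 14610)/avg = 1400/15310 = 0.091443…
%ΔP_{Brand A cola} = (1.97 − 1.48)/avg = 0.49/1.725 = 0.284057…
E_cross = (1400/15310) / (0.49/1.725) = 0.3219…
E_cross > 0 ⇒ the goods are substitutes.

0.32; substitutes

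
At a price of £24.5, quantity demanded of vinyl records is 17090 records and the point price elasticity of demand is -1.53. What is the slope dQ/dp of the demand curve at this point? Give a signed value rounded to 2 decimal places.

Ed = (dQ/dp)·(p/Q) ⇒ dQ/dp = Ed·Q/p = (-1.53)·17090/24.5 = -1067.2530…

-1067.25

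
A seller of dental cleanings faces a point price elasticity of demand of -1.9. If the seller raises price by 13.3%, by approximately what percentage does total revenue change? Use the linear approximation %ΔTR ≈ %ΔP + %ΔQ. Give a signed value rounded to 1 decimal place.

%ΔQ ≈ Ed × %ΔP = (-1.9) × (+13.3%) = -25.2700%
%ΔTR ≈ %ΔP + %ΔQ = (+13.3%) + (-25.2700%) = -11.9700%

-12.0%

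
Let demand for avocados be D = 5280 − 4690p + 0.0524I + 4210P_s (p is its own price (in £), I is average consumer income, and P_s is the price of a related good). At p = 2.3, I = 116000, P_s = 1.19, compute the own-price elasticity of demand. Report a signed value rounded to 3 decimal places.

-1.933

At the given values, D = 5280 − 4690(2.3) + 0.0524(116000) + 4210(1.19) = 5581.3.
∂D/∂p = −4690.
E = (-4690) × (2.3/5581.3) = -1.93270…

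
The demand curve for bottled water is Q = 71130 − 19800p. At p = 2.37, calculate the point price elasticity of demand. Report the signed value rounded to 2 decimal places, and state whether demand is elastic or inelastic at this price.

dQ/dp = −19800. At p = 2.37, Q = 71130 − 19800(2.37) = 24204.
Ed = (dQ/dp)·(p/Q) = −19800 × (2.37/24204) = -1.9387…
|Ed| = 1.94 > 1, so demand is elastic.

-1.94; elastic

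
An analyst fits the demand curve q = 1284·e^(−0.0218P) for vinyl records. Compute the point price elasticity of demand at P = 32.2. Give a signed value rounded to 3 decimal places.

dq/dP = −0.0218·q = -13.8728. At P = 32.2, q = 636.367.
Ed = (dq/dP)·(P/q) = (-13.8728) × (32.2/636.367) = -0.70196

-0.702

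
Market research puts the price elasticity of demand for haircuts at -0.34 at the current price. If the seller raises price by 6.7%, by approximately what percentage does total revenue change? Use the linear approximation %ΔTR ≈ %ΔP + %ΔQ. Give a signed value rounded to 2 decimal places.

%ΔQ ≈ Ed × %ΔP = (-0.34) × (+6.7%) = -2.2780%
%ΔTR ≈ %ΔP + %ΔQ = (+6.7%) + (-2.2780%) = +4.4220%

+4.42%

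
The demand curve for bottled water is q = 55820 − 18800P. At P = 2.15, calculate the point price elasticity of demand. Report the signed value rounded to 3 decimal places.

-2.625

dq/dP = −18800. At P = 2.15, q = 55820 − 18800(2.15) = 15400.
Ed = (dq/dP)·(P/q) = −18800 × (2.15/15400) = -2.62467…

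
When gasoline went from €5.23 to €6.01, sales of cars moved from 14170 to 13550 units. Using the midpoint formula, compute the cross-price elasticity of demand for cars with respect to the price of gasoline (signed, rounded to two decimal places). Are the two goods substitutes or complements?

%ΔQ_{cars} = (13550 − 14170)/avg = -620/13860 = -0.044733…
%ΔP_{gasoline} = (6.01 − 5.23)/avg = 0.78/5.62 = 0.138790…
E_cross = (-620/13860) / (0.78/5.62) = -0.3223…
E_cross < 0 ⇒ the goods are complements.

-0.32; complements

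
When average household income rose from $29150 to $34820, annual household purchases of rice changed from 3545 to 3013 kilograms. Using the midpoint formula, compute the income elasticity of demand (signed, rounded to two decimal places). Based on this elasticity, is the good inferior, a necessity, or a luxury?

%ΔQ = (3013 − 3545)/[( 3545 + 3013)/2] = -532/3279 = -0.162244…
%ΔIncome = (34820 − 29150)/[( 29150 + 34820)/2] = 5670/31985 = 0.177270…
E_income = (-532/3279) / (5670/31985) = -0.9152…
E_income < 0 ⇒ inferior good.

-0.92; inferior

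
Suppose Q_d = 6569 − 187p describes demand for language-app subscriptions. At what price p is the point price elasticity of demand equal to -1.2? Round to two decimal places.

19.16

Ed = −187p/(6569 − 187p). Set this equal to -1.2:
187p = 1.2·(6569 − 187p) ⇒ 187p(1 + 1.2) = 1.2·6569
p = 1.2·6569 / (187·2.2) = 19.1609…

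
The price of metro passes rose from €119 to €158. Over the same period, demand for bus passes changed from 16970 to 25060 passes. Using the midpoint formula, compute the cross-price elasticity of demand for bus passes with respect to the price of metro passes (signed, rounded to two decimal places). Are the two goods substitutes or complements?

1.37; substitutes

%ΔQ_{bus passes} = (25060 − 16970)/avg = 8090/21015 = 0.384963…
%ΔP_{metro passes} = (158 − 119)/avg = 39/138.5 = 0.281588…
E_cross = (8090/21015) / (39/138.5) = 1.3671…
E_cross > 0 ⇒ the goods are substitutes.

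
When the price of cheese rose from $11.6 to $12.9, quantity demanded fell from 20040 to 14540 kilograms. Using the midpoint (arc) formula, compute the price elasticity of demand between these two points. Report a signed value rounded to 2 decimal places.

-3.00

%ΔQ = (14540 − 20040) / [(20040 + 14540)/2] = -5500/17290 = -0.318102…
%ΔP = (12.9 − 11.6) / [(11.6 + 12.9)/2] = 1.3/12.25 = 0.106122…
Arc Ed = %ΔQ / %ΔP = (-5500/17290) / (1.3/12.25) = -2.9975…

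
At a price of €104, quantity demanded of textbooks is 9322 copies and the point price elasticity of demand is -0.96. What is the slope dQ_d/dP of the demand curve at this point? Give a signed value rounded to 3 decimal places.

-86.049

Ed = (dQ_d/dP)·(P/Q_d) ⇒ dQ_d/dP = Ed·Q_d/P = (-0.96)·9322/104 = -86.04923…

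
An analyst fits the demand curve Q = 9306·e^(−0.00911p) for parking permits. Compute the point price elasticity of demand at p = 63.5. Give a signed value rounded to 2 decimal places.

-0.58

dQ/dp = −0.00911·Q = -47.5388. At p = 63.5, Q = 5218.31.
Ed = (dQ/dp)·(p/Q) = (-47.5388) × (63.5/5218.31) = -0.5784…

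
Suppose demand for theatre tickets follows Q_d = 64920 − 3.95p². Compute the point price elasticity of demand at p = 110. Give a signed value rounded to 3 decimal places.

dQ_d/dp = −2·3.95·p = -869. At p = 110, Q_d = 17125.
Ed = (dQ_d/dp)·(p/Q_d) = (-869) × (110/17125) = -5.58189…

-5.582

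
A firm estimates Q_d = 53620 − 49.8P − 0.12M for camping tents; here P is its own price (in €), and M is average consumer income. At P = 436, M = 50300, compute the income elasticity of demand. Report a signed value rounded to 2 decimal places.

-0.23

At the given values, Q_d = 53620 − 49.8(436) − 0.12(50300) = 25871.2.
∂Q_d/∂M = -0.12.
E = (-0.12) × (50300/25871.2) = -0.2333…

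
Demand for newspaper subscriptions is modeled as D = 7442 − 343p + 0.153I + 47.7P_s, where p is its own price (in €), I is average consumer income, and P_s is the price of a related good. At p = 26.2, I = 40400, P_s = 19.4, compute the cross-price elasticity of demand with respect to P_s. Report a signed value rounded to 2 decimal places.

At the given values, D = 7442 − 343(26.2) + 0.153(40400) + 47.7(19.4) = 5561.98.
∂D/∂P_s = 47.7.
E = (47.7) × (19.4/5561.98) = 0.1663…

0.17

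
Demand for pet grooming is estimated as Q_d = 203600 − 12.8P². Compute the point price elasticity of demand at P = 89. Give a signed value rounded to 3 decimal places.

dQ_d/dP = −2·12.8·P = -2278.4. At P = 89, Q_d = 102211.2.
Ed = (dQ_d/dP)·(P/Q_d) = (-2278.4) × (89/102211.2) = -1.98390…

-1.984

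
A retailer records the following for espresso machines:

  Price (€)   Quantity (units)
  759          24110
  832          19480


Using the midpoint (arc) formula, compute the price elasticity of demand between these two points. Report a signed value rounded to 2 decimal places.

%ΔQ = (19480 − 24110) / [(24110 + 19480)/2] = -4630/21795 = -0.212434…
%ΔP = (832 − 759) / [(759 + 832)/2] = 73/795.5 = 0.091766…
Arc Ed = %ΔQ / %ΔP = (-4630/21795) / (73/795.5) = -2.3149…

-2.31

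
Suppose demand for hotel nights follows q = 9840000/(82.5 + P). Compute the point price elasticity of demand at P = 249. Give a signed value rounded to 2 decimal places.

-0.75

dq/dP = −9840000/(82.5 + P)² = -89.5423. At P = 249, q = 29683.3.
Ed = (dq/dP)·(P/q) = (-89.5423) × (249/29683.3) = -0.7511…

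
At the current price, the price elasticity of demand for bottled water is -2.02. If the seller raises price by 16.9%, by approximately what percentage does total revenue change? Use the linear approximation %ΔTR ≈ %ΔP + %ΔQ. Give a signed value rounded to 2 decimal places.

-17.24%

%ΔQ ≈ Ed × %ΔP = (-2.02) × (+16.9%) = -34.1380%
%ΔTR ≈ %ΔP + %ΔQ = (+16.9%) + (-34.1380%) = -17.2380%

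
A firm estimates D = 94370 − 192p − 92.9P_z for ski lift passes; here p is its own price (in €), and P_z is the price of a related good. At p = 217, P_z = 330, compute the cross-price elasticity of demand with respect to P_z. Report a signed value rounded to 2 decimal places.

At the given values, D = 94370 − 192(217) − 92.9(330) = 22049.
∂D/∂P_z = -92.9.
E = (-92.9) × (330/22049) = -1.3904…

-1.39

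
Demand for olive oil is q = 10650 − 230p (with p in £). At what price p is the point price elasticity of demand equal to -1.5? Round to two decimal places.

27.78

Ed = −230p/(10650 − 230p). Set this equal to -1.5:
230p = 1.5·(10650 − 230p) ⇒ 230p(1 + 1.5) = 1.5·10650
p = 1.5·10650 / (230·2.5) = 27.7826…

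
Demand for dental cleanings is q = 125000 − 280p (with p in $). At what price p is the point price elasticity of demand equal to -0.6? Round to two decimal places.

Ed = −280p/(125000 − 280p). Set this equal to -0.6:
280p = 0.6·(125000 − 280p) ⇒ 280p(1 + 0.6) = 0.6·125000
p = 0.6·125000 / (280·1.6) = 167.4107…

167.41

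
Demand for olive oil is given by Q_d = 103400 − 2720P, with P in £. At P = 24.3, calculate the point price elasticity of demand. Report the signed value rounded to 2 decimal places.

-1.77

dQ_d/dP = −2720. At P = 24.3, Q_d = 103400 − 2720(24.3) = 37304.
Ed = (dQ_d/dP)·(P/Q_d) = −2720 × (24.3/37304) = -1.7718…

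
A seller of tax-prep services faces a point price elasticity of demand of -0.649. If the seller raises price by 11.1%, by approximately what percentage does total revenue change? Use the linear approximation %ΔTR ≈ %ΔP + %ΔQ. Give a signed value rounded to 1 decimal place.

%ΔQ ≈ Ed × %ΔP = (-0.649) × (+11.1%) = -7.2039%
%ΔTR ≈ %ΔP + %ΔQ = (+11.1%) + (-7.2039%) = +3.8961%

+3.9%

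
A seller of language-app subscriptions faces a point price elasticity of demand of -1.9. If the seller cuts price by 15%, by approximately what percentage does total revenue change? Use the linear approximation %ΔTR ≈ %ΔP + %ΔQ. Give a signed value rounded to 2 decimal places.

+13.50%

%ΔQ ≈ Ed × %ΔP = (-1.9) × (-15%) = +28.5000%
%ΔTR ≈ %ΔP + %ΔQ = (-15%) + (+28.5000%) = +13.5000%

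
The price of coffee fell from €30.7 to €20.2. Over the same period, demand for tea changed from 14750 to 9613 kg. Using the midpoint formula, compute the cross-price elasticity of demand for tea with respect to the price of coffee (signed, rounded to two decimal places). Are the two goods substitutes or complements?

%ΔQ_{tea} = (9613 − 14750)/avg = -5137/12181.5 = -0.421705…
%ΔP_{coffee} = (20.2 − 30.7)/avg = -10.5/25.45 = -0.412573…
E_cross = (-5137/12181.5) / (-10.5/25.45) = 1.0221…
E_cross > 0 ⇒ the goods are substitutes.

1.02; substitutes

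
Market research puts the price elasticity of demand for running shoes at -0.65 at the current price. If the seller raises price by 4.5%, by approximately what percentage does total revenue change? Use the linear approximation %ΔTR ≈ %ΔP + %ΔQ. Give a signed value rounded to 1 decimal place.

%ΔQ ≈ Ed × %ΔP = (-0.65) × (+4.5%) = -2.9250%
%ΔTR ≈ %ΔP + %ΔQ = (+4.5%) + (-2.9250%) = +1.5750%

+1.6%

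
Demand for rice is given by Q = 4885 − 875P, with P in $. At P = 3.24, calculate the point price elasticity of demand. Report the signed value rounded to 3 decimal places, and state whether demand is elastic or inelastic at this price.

-1.383; elastic

dQ/dP = −875. At P = 3.24, Q = 4885 − 875(3.24) = 2050.
Ed = (dQ/dP)·(P/Q) = −875 × (3.24/2050) = -1.38292…
|Ed| = 1.383 > 1, so demand is elastic.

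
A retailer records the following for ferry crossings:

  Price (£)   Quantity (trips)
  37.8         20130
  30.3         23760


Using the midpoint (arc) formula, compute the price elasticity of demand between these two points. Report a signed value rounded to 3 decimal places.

-0.751

%ΔQ = (23760 − 20130) / [(20130 + 23760)/2] = 3630/21945 = 0.165413…
%ΔP = (30.3 − 37.8) / [(37.8 + 30.3)/2] = -7.5/34.05 = -0.220264…
Arc Ed = %ΔQ / %ΔP = (3630/21945) / (-7.5/34.05) = -0.75097…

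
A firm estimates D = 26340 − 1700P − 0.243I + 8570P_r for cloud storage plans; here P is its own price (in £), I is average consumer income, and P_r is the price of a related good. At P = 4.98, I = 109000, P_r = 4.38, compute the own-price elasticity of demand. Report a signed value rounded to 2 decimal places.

-0.29

At the given values, D = 26340 − 1700(4.98) − 0.243(109000) + 8570(4.38) = 28923.6.
∂D/∂P = −1700.
E = (-1700) × (4.98/28923.6) = -0.2927…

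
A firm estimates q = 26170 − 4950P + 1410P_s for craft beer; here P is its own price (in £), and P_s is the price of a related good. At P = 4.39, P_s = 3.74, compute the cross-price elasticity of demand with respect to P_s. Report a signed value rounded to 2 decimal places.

At the given values, q = 26170 − 4950(4.39) + 1410(3.74) = 9712.9.
∂q/∂P_s = 1410.
E = (1410) × (3.74/9712.9) = 0.5429…

0.54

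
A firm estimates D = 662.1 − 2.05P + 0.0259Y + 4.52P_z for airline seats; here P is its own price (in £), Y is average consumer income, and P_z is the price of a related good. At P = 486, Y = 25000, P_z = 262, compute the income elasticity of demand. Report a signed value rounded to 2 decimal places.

At the given values, D = 662.1 − 2.05(486) + 0.0259(25000) + 4.52(262) = 1497.54.
∂D/∂Y = 0.0259.
E = (0.0259) × (25000/1497.54) = 0.4323…

0.43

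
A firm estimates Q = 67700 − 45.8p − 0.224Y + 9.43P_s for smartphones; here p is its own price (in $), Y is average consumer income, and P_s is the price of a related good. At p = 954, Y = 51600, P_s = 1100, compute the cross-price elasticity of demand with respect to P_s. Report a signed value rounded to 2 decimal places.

0.45

At the given values, Q = 67700 − 45.8(954) − 0.224(51600) + 9.43(1100) = 22821.4.
∂Q/∂P_s = 9.43.
E = (9.43) × (1100/22821.4) = 0.4545…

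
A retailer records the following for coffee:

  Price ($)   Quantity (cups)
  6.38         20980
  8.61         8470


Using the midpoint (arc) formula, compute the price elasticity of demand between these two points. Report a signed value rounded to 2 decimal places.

%ΔQ = (8470 − 20980) / [(20980 + 8470)/2] = -12510/14725 = -0.849575…
%ΔP = (8.61 − 6.38) / [(6.38 + 8.61)/2] = 2.23/7.495 = 0.297531…
Arc Ed = %ΔQ / %ΔP = (-12510/14725) / (2.23/7.495) = -2.8554…

-2.86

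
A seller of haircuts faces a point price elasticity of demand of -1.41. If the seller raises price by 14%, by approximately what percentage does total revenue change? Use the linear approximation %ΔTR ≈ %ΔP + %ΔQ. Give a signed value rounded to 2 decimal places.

%ΔQ ≈ Ed × %ΔP = (-1.41) × (+14%) = -19.7400%
%ΔTR ≈ %ΔP + %ΔQ = (+14%) + (-19.7400%) = -5.7400%

-5.74%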